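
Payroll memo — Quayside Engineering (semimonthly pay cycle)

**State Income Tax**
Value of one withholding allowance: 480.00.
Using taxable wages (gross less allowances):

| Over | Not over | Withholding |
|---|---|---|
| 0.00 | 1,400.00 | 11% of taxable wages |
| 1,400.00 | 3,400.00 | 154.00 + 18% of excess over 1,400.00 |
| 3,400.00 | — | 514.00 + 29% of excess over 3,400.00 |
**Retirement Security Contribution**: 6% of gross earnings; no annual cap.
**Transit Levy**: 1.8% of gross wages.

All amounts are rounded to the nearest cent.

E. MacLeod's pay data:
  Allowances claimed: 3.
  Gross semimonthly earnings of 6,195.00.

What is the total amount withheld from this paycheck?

1,390.16

State Income Tax: taxable = 6,195.00 − 3×480.00 = 4,755.00
  514.00 + 29% × (4,755.00 − 3,400.00) = 514.00 + 29% × 1,355.00 = 906.95
Retirement Security Contribution: 6% × 6,195.00 = 371.70
Transit Levy: 1.8% × 6,195.00 = 111.51
Total: 906.95 + 371.70 + 111.51 = 1,390.16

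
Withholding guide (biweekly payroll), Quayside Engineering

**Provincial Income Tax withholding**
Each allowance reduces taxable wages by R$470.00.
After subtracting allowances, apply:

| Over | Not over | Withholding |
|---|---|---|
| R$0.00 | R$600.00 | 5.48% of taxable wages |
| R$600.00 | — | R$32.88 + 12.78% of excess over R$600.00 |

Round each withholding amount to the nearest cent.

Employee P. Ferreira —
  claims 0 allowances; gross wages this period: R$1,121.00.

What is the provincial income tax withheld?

Provincial Income Tax: taxable = R$1,121.00
  R$32.88 + 12.78% × (R$1,121.00 − R$600.00) = R$32.88 + 12.78% × R$521.00 = R$99.46

R$99.46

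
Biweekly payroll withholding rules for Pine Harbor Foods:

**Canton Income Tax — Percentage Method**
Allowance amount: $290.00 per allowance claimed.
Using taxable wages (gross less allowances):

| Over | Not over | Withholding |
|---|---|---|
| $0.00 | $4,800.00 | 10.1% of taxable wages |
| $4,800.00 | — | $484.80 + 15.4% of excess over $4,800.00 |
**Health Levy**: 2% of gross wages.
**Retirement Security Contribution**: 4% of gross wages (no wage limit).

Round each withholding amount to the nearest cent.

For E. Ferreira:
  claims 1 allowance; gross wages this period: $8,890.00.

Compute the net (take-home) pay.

Canton Income Tax: taxable = $8,890.00 − 1×$290.00 = $8,600.00
  $484.80 + 15.4% × ($8,600.00 − $4,800.00) = $484.80 + 15.4% × $3,800.00 = $1,070.00
Health Levy: 2% × $8,890.00 = $177.80
Retirement Security Contribution: 4% × $8,890.00 = $355.60
Total withheld: $1,070.00 + $177.80 + $355.60 = $1,603.40
Net pay: $8,890.00 − $1,603.40 = $7,286.60

$7,286.60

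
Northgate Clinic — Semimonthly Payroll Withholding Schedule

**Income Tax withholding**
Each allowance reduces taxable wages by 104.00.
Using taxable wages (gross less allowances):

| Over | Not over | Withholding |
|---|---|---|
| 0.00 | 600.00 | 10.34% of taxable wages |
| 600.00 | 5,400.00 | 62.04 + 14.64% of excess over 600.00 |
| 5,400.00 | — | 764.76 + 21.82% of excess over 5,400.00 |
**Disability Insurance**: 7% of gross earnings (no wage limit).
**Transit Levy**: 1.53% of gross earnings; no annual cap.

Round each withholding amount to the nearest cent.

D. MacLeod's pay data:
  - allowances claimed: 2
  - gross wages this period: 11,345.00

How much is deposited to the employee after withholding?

8,360.70

Income Tax: taxable = 11,345.00 − 2×104.00 = 11,137.00
  764.76 + 21.82% × (11,137.00 − 5,400.00) = 764.76 + 21.82% × 5,737.00 = 2,016.57
Disability Insurance: 7% × 11,345.00 = 794.15
Transit Levy: 1.53% × 11,345.00 = 173.58
Total withheld: 2,016.57 + 794.15 + 173.58 = 2,984.30
Net pay: 11,345.00 − 2,984.30 = 8,360.70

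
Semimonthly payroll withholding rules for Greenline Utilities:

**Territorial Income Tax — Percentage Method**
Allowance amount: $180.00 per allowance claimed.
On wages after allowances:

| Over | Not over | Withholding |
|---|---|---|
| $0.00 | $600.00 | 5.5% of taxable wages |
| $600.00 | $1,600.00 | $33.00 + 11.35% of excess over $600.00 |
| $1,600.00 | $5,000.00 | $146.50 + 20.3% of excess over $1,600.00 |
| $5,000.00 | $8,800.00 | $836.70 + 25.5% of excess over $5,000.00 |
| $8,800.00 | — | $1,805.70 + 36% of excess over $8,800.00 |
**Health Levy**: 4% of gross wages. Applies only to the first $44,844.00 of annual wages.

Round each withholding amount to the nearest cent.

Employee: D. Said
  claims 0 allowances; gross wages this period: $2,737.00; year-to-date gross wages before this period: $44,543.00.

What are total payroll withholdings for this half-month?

$389.35

Territorial Income Tax: taxable = $2,737.00
  $146.50 + 20.3% × ($2,737.00 − $1,600.00) = $146.50 + 20.3% × $1,137.00 = $377.31
Health Levy: cap $44,844.00 − YTD $44,543.00 = $301.00 subject; 4% × $301.00 = $12.04
Total: $377.31 + $12.04 = $389.35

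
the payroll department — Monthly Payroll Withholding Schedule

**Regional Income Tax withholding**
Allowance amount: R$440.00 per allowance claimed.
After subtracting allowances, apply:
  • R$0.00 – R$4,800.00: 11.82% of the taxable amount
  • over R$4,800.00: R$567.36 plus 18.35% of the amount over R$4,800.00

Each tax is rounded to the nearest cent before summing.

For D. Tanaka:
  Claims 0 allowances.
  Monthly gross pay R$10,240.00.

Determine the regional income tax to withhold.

R$1,565.60

Regional Income Tax: taxable = R$10,240.00
  R$567.36 + 18.35% × (R$10,240.00 − R$4,800.00) = R$567.36 + 18.35% × R$5,440.00 = R$1,565.60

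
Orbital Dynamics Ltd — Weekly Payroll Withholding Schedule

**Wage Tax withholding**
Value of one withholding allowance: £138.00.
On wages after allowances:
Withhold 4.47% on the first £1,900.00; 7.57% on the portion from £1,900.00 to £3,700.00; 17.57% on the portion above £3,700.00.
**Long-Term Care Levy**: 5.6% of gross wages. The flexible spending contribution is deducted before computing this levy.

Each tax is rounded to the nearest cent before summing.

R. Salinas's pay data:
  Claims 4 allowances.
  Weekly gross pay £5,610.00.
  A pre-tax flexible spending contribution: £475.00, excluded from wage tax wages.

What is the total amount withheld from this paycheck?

£663.89

Wage Tax: taxable = £5,610.00 − £475.00 − 4×£138.00 = £4,583.00
  £221.19 + 17.57% × (£4,583.00 − £3,700.00) = £221.19 + 17.57% × £883.00 = £376.33
Long-Term Care Levy: 5.6% × £5,135.00 = £287.56
Total: £376.33 + £287.56 = £663.89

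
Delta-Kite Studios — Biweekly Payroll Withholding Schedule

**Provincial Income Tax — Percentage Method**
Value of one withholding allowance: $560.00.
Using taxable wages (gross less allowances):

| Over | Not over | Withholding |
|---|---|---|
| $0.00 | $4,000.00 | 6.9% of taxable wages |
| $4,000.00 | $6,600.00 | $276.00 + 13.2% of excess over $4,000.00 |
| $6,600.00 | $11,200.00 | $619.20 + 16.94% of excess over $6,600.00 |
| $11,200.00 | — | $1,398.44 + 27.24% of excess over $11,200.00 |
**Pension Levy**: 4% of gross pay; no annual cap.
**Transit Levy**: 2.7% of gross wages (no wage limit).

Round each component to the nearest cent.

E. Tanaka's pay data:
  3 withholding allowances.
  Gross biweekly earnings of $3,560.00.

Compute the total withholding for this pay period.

Provincial Income Tax: taxable = $3,560.00 − 3×$560.00 = $1,880.00
  6.9% × $1,880.00 = $129.72
Pension Levy: 4% × $3,560.00 = $142.40
Transit Levy: 2.7% × $3,560.00 = $96.12
Total: $129.72 + $142.40 + $96.12 = $368.24

$368.24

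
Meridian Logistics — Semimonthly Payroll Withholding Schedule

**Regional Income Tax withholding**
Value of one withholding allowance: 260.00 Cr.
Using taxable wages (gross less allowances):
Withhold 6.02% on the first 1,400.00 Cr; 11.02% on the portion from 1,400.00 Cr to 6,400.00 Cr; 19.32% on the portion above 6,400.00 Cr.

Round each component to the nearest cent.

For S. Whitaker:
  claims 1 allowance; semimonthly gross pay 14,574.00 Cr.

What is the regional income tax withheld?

Regional Income Tax: taxable = 14,574.00 Cr − 1×260.00 Cr = 14,314.00 Cr
  635.28 Cr + 19.32% × (14,314.00 Cr − 6,400.00 Cr) = 635.28 Cr + 19.32% × 7,914.00 Cr = 2,164.26 Cr

2,164.26 Cr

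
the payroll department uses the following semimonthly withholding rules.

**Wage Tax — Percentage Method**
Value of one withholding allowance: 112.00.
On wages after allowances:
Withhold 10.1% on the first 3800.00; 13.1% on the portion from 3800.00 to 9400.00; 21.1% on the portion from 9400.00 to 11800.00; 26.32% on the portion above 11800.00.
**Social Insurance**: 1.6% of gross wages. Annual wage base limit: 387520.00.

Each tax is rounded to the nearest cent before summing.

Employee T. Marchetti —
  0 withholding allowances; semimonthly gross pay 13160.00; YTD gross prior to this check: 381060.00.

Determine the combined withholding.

2085.11

Wage Tax: taxable = 13160.00
  1623.80 + 26.32% × (13160.00 − 11800.00) = 1623.80 + 26.32% × 1360.00 = 1981.75
Social Insurance: cap 387520.00 − YTD 381060.00 = 6460.00 subject; 1.6% × 6460.00 = 103.36
Total: 1981.75 + 103.36 = 2085.11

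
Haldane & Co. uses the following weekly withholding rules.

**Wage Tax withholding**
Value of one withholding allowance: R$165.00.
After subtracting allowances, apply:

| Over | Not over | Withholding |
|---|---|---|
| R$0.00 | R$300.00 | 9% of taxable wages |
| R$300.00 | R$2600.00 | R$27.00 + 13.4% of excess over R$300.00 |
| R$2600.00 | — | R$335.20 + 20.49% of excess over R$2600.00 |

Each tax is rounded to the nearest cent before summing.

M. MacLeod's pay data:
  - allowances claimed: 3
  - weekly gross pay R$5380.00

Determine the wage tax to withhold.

Wage Tax: taxable = R$5380.00 − 3×R$165.00 = R$4885.00
  R$335.20 + 20.49% × (R$4885.00 − R$2600.00) = R$335.20 + 20.49% × R$2285.00 = R$803.40

R$803.40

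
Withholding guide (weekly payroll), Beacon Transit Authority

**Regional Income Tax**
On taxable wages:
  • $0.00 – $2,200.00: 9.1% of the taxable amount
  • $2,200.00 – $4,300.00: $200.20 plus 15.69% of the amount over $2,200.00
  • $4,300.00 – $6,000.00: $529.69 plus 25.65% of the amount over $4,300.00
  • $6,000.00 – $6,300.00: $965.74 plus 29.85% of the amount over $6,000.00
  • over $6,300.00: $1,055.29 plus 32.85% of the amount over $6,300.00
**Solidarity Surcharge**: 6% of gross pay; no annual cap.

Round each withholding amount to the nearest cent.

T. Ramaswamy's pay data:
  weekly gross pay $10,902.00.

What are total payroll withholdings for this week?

Regional Income Tax: taxable = $10,902.00
  $1,055.29 + 32.85% × ($10,902.00 − $6,300.00) = $1,055.29 + 32.85% × $4,602.00 = $2,567.05
Solidarity Surcharge: 6% × $10,902.00 = $654.12
Total: $2,567.05 + $654.12 = $3,221.17

$3,221.17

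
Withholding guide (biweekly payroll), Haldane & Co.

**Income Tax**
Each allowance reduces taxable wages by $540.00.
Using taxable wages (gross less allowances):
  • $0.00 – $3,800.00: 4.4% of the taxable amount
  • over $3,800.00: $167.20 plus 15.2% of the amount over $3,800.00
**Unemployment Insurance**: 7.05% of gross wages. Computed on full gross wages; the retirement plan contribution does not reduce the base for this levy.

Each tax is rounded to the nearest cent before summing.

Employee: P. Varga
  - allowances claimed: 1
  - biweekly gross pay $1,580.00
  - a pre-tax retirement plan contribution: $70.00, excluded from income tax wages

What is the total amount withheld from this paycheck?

$154.07

Income Tax: taxable = $1,580.00 − $70.00 − 1×$540.00 = $970.00
  4.4% × $970.00 = $42.68
Unemployment Insurance: 7.05% × $1,580.00 = $111.39
Total: $42.68 + $111.39 = $154.07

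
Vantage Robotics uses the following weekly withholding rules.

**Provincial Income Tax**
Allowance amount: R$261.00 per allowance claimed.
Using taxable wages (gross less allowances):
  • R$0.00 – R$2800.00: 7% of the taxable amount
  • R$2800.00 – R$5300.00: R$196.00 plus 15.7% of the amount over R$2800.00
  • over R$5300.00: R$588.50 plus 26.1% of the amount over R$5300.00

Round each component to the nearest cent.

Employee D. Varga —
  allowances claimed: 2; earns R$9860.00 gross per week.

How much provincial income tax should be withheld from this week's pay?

Provincial Income Tax: taxable = R$9860.00 − 2×R$261.00 = R$9338.00
  R$588.50 + 26.1% × (R$9338.00 − R$5300.00) = R$588.50 + 26.1% × R$4038.00 = R$1642.42

R$1642.42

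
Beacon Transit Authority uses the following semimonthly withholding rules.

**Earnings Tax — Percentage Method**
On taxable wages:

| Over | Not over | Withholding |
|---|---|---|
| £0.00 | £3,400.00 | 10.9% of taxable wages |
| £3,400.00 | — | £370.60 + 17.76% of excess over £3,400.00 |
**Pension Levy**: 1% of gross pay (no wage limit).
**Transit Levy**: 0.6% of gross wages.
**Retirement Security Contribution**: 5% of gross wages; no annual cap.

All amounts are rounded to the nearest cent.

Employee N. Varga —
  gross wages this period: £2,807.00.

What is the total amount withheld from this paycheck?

£491.22

Earnings Tax: taxable = £2,807.00
  10.9% × £2,807.00 = £305.96
Pension Levy: 1% × £2,807.00 = £28.07
Transit Levy: 0.6% × £2,807.00 = £16.84
Retirement Security Contribution: 5% × £2,807.00 = £140.35
Total: £305.96 + £28.07 + £16.84 + £140.35 = £491.22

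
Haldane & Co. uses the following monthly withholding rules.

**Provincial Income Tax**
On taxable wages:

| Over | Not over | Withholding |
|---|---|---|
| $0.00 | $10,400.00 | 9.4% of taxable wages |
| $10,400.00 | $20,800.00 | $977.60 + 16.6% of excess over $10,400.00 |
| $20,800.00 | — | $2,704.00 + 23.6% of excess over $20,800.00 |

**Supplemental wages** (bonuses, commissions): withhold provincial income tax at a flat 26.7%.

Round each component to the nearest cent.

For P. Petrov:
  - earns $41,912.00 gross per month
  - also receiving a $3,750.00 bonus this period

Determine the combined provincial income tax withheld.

$8,687.68

Provincial Income Tax: taxable = $41,912.00
  $2,704.00 + 23.6% × ($41,912.00 − $20,800.00) = $2,704.00 + 23.6% × $21,112.00 = $7,686.43
Supplemental (26.7% flat on bonus): 26.7% × $3,750.00 = $1,001.25
Total provincial income tax: $7,686.43 + $1,001.25 = $8,687.68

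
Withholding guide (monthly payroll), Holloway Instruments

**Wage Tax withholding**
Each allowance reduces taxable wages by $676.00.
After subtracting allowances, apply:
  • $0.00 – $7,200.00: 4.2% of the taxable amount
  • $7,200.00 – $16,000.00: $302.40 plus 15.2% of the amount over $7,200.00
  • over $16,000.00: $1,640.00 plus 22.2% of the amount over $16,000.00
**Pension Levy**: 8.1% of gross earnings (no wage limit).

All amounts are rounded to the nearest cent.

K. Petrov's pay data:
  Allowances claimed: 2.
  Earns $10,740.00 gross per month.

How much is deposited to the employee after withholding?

Wage Tax: taxable = $10,740.00 − 2×$676.00 = $9,388.00
  $302.40 + 15.2% × ($9,388.00 − $7,200.00) = $302.40 + 15.2% × $2,188.00 = $634.98
Pension Levy: 8.1% × $10,740.00 = $869.94
Total withheld: $634.98 + $869.94 = $1,504.92
Net pay: $10,740.00 − $1,504.92 = $9,235.08

$9,235.08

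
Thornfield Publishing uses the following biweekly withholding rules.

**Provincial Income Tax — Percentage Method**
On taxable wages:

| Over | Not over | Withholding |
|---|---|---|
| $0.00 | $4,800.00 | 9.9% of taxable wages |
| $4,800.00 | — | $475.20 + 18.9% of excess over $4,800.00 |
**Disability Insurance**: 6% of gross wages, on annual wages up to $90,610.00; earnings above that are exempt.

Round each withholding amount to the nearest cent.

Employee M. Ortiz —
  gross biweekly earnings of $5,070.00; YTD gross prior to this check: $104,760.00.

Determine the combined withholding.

$526.23

Provincial Income Tax: taxable = $5,070.00
  $475.20 + 18.9% × ($5,070.00 − $4,800.00) = $475.20 + 18.9% × $270.00 = $526.23
Disability Insurance: YTD $104,760.00 ≥ cap $90,610.00 → $0.00
Total: $526.23 + $0.00 = $526.23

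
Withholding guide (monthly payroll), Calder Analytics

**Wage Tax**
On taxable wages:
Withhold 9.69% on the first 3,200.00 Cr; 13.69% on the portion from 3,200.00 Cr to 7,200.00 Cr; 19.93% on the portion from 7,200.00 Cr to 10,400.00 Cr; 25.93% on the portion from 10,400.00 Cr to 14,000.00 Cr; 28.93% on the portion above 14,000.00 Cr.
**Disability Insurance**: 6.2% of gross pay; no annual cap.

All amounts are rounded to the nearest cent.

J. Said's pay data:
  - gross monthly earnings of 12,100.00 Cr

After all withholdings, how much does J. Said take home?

9,413.55 Cr

Wage Tax: taxable = 12,100.00 Cr
  1,495.44 Cr + 25.93% × (12,100.00 Cr − 10,400.00 Cr) = 1,495.44 Cr + 25.93% × 1,700.00 Cr = 1,936.25 Cr
Disability Insurance: 6.2% × 12,100.00 Cr = 750.20 Cr
Total withheld: 1,936.25 Cr + 750.20 Cr = 2,686.45 Cr
Net pay: 12,100.00 Cr − 2,686.45 Cr = 9,413.55 Cr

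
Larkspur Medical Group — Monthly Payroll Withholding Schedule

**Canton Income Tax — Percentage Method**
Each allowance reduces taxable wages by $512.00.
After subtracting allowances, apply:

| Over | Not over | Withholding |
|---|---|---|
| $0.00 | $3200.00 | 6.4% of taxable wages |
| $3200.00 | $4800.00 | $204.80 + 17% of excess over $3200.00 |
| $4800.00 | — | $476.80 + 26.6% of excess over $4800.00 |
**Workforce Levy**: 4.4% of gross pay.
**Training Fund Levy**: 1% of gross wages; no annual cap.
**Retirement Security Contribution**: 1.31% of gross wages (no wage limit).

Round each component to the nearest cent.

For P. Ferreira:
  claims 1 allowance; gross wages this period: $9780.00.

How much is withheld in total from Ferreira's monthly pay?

Canton Income Tax: taxable = $9780.00 − 1×$512.00 = $9268.00
  $476.80 + 26.6% × ($9268.00 − $4800.00) = $476.80 + 26.6% × $4468.00 = $1665.29
Workforce Levy: 4.4% × $9780.00 = $430.32
Training Fund Levy: 1% × $9780.00 = $97.80
Retirement Security Contribution: 1.31% × $9780.00 = $128.12
Total: $1665.29 + $430.32 + $97.80 + $128.12 = $2321.53

$2321.53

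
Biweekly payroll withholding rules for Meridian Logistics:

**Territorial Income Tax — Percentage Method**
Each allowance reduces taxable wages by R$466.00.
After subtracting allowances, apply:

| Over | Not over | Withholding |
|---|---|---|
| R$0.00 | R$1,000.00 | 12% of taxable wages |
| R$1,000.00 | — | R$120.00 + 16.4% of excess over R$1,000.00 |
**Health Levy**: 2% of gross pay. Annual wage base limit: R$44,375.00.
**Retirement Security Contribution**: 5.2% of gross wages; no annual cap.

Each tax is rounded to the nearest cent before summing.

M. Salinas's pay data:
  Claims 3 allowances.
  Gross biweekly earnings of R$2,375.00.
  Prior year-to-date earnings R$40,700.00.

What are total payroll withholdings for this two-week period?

Territorial Income Tax: taxable = R$2,375.00 − 3×R$466.00 = R$977.00
  12% × R$977.00 = R$117.24
Health Levy: 2% × R$2,375.00 = R$47.50
Retirement Security Contribution: 5.2% × R$2,375.00 = R$123.50
Total: R$117.24 + R$47.50 + R$123.50 = R$288.24

R$288.24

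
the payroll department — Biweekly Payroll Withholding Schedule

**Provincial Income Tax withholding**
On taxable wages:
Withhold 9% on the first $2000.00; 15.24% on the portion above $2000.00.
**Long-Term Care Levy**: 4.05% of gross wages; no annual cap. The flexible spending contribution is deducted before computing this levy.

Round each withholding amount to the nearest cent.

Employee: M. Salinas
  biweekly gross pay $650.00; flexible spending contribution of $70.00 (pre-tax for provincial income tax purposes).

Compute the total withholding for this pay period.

$75.69

Provincial Income Tax: taxable = $650.00 − $70.00 = $580.00
  9% × $580.00 = $52.20
Long-Term Care Levy: 4.05% × $580.00 = $23.49
Total: $52.20 + $23.49 = $75.69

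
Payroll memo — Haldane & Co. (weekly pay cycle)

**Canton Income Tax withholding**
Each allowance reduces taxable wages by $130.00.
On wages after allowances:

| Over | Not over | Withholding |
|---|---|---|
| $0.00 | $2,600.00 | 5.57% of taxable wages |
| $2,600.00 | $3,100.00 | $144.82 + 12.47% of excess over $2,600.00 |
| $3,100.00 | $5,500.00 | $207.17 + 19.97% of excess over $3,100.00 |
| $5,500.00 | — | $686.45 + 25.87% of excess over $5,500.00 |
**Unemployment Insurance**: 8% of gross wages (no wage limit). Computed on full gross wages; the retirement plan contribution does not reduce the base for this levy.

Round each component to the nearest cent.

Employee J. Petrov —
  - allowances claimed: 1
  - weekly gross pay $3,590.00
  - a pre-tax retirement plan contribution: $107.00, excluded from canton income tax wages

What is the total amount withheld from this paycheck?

Canton Income Tax: taxable = $3,590.00 − $107.00 − 1×$130.00 = $3,353.00
  $207.17 + 19.97% × ($3,353.00 − $3,100.00) = $207.17 + 19.97% × $253.00 = $257.69
Unemployment Insurance: 8% × $3,590.00 = $287.20
Total: $257.69 + $287.20 = $544.89

$544.89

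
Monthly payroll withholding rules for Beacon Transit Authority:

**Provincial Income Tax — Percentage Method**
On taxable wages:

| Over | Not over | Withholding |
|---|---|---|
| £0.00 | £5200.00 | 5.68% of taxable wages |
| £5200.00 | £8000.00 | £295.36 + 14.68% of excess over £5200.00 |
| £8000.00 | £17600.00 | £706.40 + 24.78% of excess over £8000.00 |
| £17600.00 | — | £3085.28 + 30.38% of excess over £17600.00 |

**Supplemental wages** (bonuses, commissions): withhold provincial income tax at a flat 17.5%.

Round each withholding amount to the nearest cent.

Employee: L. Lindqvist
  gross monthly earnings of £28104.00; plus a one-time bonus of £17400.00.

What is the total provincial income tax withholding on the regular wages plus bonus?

Provincial Income Tax: taxable = £28104.00
  £3085.28 + 30.38% × (£28104.00 − £17600.00) = £3085.28 + 30.38% × £10504.00 = £6276.40
Supplemental (17.5% flat on bonus): 17.5% × £17400.00 = £3045.00
Total provincial income tax: £6276.40 + £3045.00 = £9321.40

£9321.40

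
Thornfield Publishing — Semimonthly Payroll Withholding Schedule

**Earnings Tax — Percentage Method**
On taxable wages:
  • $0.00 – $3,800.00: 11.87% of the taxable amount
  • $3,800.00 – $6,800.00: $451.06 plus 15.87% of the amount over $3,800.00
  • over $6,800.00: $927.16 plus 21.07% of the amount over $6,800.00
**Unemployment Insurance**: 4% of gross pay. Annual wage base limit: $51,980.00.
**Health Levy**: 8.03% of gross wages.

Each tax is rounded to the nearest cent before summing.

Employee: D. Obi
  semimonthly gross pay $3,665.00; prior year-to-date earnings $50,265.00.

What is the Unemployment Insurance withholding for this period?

Unemployment Insurance: cap $51,980.00 − YTD $50,265.00 = $1,715.00 subject; 4% × $1,715.00 = $68.60

$68.60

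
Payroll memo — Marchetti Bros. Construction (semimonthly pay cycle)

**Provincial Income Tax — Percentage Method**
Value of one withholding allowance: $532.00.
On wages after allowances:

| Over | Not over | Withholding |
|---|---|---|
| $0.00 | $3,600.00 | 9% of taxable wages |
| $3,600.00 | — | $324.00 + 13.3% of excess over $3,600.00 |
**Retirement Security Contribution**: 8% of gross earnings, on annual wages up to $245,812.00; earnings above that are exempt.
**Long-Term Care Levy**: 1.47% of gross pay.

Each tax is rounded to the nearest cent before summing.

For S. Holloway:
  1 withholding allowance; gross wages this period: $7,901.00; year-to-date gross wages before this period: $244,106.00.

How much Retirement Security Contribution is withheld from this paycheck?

Retirement Security Contribution: cap $245,812.00 − YTD $244,106.00 = $1,706.00 subject; 8% × $1,706.00 = $136.48

$136.48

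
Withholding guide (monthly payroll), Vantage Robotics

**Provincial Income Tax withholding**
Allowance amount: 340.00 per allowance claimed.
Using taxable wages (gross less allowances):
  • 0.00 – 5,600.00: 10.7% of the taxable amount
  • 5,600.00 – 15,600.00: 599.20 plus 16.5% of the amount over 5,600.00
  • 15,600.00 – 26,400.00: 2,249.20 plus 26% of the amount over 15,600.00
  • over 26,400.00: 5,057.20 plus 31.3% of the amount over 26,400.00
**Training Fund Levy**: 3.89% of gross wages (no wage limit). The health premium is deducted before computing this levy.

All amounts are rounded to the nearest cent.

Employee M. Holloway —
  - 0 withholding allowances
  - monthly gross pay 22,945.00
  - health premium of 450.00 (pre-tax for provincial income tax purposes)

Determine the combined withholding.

Provincial Income Tax: taxable = 22,945.00 − 450.00 = 22,495.00
  2,249.20 + 26% × (22,495.00 − 15,600.00) = 2,249.20 + 26% × 6,895.00 = 4,041.90
Training Fund Levy: 3.89% × 22,495.00 = 875.06
Total: 4,041.90 + 875.06 = 4,916.96

4,916.96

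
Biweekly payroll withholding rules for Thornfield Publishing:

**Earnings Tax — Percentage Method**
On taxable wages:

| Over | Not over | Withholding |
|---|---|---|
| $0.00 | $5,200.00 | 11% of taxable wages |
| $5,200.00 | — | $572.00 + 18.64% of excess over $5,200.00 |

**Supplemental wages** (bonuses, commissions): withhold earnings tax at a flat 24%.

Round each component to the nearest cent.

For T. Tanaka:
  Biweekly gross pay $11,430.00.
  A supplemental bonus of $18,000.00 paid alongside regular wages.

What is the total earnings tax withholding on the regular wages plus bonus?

Earnings Tax: taxable = $11,430.00
  $572.00 + 18.64% × ($11,430.00 − $5,200.00) = $572.00 + 18.64% × $6,230.00 = $1,733.27
Supplemental (24% flat on bonus): 24% × $18,000.00 = $4,320.00
Total earnings tax: $1,733.27 + $4,320.00 = $6,053.27

$6,053.27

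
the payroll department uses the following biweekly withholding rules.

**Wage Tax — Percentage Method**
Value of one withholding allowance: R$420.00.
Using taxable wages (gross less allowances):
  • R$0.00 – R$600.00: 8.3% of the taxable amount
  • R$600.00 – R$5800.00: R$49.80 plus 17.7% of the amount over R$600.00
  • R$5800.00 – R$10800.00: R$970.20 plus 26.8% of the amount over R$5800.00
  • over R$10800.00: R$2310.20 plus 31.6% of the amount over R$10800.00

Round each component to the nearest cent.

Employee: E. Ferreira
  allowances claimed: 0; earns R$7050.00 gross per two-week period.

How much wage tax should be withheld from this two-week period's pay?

Wage Tax: taxable = R$7050.00
  R$970.20 + 26.8% × (R$7050.00 − R$5800.00) = R$970.20 + 26.8% × R$1250.00 = R$1305.20

R$1305.20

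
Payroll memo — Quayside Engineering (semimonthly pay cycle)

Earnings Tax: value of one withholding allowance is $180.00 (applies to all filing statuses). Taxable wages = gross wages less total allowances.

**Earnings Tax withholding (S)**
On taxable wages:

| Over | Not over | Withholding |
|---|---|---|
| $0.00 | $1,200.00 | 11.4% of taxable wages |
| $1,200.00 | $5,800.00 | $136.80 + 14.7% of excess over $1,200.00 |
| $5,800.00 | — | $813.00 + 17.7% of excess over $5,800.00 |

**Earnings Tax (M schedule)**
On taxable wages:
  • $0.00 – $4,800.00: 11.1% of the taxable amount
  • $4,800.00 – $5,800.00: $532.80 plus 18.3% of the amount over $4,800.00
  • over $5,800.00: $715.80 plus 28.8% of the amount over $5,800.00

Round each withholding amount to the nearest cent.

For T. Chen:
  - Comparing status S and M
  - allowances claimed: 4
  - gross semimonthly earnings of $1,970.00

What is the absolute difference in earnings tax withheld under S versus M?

Earnings Tax (S): taxable = $1,970.00 − 4×$180.00 = $1,250.00
  $136.80 + 14.7% × ($1,250.00 − $1,200.00) = $136.80 + 14.7% × $50.00 = $144.15
Earnings Tax (M): taxable = $1,970.00 − 4×$180.00 = $1,250.00
  11.1% × $1,250.00 = $138.75
Difference: |$144.15 − $138.75| = $5.40 (higher under S)

$5.40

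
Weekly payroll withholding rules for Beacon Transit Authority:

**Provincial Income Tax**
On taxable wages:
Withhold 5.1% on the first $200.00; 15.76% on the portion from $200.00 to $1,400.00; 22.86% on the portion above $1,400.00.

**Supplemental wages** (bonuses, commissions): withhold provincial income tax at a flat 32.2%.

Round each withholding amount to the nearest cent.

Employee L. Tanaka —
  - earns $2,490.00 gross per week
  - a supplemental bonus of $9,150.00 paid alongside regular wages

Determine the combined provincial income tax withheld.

$3,394.79

Provincial Income Tax: taxable = $2,490.00
  $199.32 + 22.86% × ($2,490.00 − $1,400.00) = $199.32 + 22.86% × $1,090.00 = $448.49
Supplemental (32.2% flat on bonus): 32.2% × $9,150.00 = $2,946.30
Total provincial income tax: $448.49 + $2,946.30 = $3,394.79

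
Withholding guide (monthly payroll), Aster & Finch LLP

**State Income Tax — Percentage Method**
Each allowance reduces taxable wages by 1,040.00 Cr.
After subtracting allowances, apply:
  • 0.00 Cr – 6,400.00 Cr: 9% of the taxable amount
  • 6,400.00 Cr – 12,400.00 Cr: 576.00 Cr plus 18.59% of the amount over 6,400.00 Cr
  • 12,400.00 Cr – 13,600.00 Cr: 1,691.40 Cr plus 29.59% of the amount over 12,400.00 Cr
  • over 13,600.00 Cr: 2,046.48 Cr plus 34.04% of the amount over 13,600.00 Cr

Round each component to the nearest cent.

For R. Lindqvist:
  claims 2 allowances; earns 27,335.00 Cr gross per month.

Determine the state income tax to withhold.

State Income Tax: taxable = 27,335.00 Cr − 2×1,040.00 Cr = 25,255.00 Cr
  2,046.48 Cr + 34.04% × (25,255.00 Cr − 13,600.00 Cr) = 2,046.48 Cr + 34.04% × 11,655.00 Cr = 6,013.84 Cr

6,013.84 Cr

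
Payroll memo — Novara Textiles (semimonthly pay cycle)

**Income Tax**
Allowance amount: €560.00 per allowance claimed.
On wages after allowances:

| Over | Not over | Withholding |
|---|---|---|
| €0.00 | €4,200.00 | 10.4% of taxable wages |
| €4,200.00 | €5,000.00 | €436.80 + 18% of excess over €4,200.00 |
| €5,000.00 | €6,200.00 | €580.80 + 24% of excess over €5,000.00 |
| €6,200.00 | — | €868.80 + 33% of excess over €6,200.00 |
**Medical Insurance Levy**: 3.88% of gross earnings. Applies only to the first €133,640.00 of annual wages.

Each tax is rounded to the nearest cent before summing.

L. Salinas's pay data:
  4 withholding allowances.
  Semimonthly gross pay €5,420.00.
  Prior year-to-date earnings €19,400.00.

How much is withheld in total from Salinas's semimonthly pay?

€541.02

Income Tax: taxable = €5,420.00 − 4×€560.00 = €3,180.00
  10.4% × €3,180.00 = €330.72
Medical Insurance Levy: 3.88% × €5,420.00 = €210.30
Total: €330.72 + €210.30 = €541.02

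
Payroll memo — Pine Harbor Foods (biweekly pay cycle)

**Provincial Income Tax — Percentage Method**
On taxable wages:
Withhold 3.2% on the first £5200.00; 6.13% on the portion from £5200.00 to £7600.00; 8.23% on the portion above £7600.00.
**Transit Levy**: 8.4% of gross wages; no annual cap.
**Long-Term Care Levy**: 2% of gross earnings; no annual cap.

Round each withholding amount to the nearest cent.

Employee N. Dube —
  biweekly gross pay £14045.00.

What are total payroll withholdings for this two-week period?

Provincial Income Tax: taxable = £14045.00
  £313.52 + 8.23% × (£14045.00 − £7600.00) = £313.52 + 8.23% × £6445.00 = £843.94
Transit Levy: 8.4% × £14045.00 = £1179.78
Long-Term Care Levy: 2% × £14045.00 = £280.90
Total: £843.94 + £1179.78 + £280.90 = £2304.62

£2304.62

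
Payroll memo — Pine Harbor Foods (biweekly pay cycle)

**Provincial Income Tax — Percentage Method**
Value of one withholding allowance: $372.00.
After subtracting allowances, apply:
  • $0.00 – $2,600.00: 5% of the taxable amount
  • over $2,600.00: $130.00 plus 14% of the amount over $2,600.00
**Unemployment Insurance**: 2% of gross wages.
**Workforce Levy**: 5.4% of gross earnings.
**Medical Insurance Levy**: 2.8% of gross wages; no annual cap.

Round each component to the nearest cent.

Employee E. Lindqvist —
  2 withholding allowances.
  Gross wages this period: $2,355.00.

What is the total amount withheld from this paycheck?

Provincial Income Tax: taxable = $2,355.00 − 2×$372.00 = $1,611.00
  5% × $1,611.00 = $80.55
Unemployment Insurance: 2% × $2,355.00 = $47.10
Workforce Levy: 5.4% × $2,355.00 = $127.17
Medical Insurance Levy: 2.8% × $2,355.00 = $65.94
Total: $80.55 + $47.10 + $127.17 + $65.94 = $320.76

$320.76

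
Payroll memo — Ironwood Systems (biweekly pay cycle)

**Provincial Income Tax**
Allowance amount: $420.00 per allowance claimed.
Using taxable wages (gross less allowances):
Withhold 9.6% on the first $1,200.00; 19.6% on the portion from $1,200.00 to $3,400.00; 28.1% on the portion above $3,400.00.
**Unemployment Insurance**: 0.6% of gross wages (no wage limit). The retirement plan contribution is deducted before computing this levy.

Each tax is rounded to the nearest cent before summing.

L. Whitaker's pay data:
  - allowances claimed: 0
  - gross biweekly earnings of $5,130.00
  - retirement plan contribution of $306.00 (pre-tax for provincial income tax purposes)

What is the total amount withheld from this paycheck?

Provincial Income Tax: taxable = $5,130.00 − $306.00 = $4,824.00
  $546.40 + 28.1% × ($4,824.00 − $3,400.00) = $546.40 + 28.1% × $1,424.00 = $946.54
Unemployment Insurance: 0.6% × $4,824.00 = $28.94
Total: $946.54 + $28.94 = $975.48

$975.48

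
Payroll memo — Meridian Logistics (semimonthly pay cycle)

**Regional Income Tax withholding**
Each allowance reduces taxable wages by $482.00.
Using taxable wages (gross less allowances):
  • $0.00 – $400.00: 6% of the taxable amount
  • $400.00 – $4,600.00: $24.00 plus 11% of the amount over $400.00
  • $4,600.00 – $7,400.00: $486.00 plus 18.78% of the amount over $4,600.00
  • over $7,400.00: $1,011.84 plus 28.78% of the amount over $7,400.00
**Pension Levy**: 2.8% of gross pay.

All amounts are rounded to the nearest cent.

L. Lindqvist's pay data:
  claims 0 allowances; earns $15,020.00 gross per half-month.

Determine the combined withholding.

$3,625.44

Regional Income Tax: taxable = $15,020.00
  $1,011.84 + 28.78% × ($15,020.00 − $7,400.00) = $1,011.84 + 28.78% × $7,620.00 = $3,204.88
Pension Levy: 2.8% × $15,020.00 = $420.56
Total: $3,204.88 + $420.56 = $3,625.44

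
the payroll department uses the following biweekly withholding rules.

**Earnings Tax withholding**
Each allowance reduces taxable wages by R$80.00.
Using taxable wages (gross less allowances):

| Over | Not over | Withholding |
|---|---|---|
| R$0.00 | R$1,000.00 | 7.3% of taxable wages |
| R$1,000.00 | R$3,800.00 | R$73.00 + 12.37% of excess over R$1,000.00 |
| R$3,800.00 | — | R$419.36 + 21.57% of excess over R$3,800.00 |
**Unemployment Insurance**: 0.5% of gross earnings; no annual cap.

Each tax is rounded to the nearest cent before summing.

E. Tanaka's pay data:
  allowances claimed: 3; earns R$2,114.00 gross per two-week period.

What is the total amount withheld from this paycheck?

Earnings Tax: taxable = R$2,114.00 − 3×R$80.00 = R$1,874.00
  R$73.00 + 12.37% × (R$1,874.00 − R$1,000.00) = R$73.00 + 12.37% × R$874.00 = R$181.11
Unemployment Insurance: 0.5% × R$2,114.00 = R$10.57
Total: R$181.11 + R$10.57 = R$191.68

R$191.68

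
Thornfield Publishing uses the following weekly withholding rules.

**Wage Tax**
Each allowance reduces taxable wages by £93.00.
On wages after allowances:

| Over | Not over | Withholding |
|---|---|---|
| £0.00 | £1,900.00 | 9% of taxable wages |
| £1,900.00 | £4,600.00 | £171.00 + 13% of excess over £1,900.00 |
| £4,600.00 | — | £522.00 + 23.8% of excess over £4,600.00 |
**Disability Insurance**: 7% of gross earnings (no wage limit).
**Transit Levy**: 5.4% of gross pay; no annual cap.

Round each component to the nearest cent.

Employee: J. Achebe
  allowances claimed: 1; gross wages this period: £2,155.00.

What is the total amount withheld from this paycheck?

£459.28

Wage Tax: taxable = £2,155.00 − 1×£93.00 = £2,062.00
  £171.00 + 13% × (£2,062.00 − £1,900.00) = £171.00 + 13% × £162.00 = £192.06
Disability Insurance: 7% × £2,155.00 = £150.85
Transit Levy: 5.4% × £2,155.00 = £116.37
Total: £192.06 + £150.85 + £116.37 = £459.28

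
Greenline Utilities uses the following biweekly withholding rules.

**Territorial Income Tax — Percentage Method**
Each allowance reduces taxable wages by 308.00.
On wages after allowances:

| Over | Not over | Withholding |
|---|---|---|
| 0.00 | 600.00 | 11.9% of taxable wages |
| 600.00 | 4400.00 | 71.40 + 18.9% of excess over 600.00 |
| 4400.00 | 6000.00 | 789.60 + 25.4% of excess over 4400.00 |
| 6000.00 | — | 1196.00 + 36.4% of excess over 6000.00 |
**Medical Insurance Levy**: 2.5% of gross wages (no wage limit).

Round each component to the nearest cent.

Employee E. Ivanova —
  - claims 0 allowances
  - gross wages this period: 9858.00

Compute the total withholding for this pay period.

Territorial Income Tax: taxable = 9858.00
  1196.00 + 36.4% × (9858.00 − 6000.00) = 1196.00 + 36.4% × 3858.00 = 2600.31
Medical Insurance Levy: 2.5% × 9858.00 = 246.45
Total: 2600.31 + 246.45 = 2846.76

2846.76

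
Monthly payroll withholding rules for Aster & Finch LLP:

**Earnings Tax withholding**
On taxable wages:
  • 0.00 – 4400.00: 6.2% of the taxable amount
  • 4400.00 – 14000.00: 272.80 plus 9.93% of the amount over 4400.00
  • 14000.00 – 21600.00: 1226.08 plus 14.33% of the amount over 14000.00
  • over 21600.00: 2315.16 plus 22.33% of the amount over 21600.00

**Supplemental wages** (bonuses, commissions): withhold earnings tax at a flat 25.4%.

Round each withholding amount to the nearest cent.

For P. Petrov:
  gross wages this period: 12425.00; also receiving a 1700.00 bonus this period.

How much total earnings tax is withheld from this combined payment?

1501.48

Earnings Tax: taxable = 12425.00
  272.80 + 9.93% × (12425.00 − 4400.00) = 272.80 + 9.93% × 8025.00 = 1069.68
Supplemental (25.4% flat on bonus): 25.4% × 1700.00 = 431.80
Total earnings tax: 1069.68 + 431.80 = 1501.48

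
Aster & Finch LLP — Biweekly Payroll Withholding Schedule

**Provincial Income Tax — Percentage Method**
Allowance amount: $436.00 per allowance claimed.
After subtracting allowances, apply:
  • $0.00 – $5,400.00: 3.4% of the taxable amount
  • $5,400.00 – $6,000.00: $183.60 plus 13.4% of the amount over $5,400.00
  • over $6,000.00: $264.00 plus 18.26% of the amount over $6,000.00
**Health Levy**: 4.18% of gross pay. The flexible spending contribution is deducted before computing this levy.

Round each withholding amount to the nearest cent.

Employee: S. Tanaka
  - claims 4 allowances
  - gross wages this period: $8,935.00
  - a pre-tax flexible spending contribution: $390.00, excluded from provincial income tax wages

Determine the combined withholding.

$767.44

Provincial Income Tax: taxable = $8,935.00 − $390.00 − 4×$436.00 = $6,801.00
  $264.00 + 18.26% × ($6,801.00 − $6,000.00) = $264.00 + 18.26% × $801.00 = $410.26
Health Levy: 4.18% × $8,545.00 = $357.18
Total: $410.26 + $357.18 = $767.44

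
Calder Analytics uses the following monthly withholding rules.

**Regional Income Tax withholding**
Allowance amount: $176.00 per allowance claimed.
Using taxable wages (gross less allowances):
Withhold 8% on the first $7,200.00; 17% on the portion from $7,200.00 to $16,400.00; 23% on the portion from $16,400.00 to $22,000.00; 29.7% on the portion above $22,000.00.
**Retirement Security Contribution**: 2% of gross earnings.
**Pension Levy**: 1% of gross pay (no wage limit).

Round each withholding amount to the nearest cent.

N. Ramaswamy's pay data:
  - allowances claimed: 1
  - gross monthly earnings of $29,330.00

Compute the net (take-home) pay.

Regional Income Tax: taxable = $29,330.00 − 1×$176.00 = $29,154.00
  $3,428.00 + 29.7% × ($29,154.00 − $22,000.00) = $3,428.00 + 29.7% × $7,154.00 = $5,552.74
Retirement Security Contribution: 2% × $29,330.00 = $586.60
Pension Levy: 1% × $29,330.00 = $293.30
Total withheld: $5,552.74 + $586.60 + $293.30 = $6,432.64
Net pay: $29,330.00 − $6,432.64 = $22,897.36

$22,897.36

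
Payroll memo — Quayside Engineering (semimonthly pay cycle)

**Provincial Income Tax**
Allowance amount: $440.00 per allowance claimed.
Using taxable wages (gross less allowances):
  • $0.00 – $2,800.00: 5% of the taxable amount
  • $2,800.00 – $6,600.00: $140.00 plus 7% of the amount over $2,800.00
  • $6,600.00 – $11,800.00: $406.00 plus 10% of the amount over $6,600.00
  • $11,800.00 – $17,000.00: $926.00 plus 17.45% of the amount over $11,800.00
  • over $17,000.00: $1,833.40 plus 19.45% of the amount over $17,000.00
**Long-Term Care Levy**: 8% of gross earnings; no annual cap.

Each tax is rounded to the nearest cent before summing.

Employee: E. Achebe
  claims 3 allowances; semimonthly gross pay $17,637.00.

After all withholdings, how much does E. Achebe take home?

$14,511.82

Provincial Income Tax: taxable = $17,637.00 − 3×$440.00 = $16,317.00
  $926.00 + 17.45% × ($16,317.00 − $11,800.00) = $926.00 + 17.45% × $4,517.00 = $1,714.22
Long-Term Care Levy: 8% × $17,637.00 = $1,410.96
Total withheld: $1,714.22 + $1,410.96 = $3,125.18
Net pay: $17,637.00 − $3,125.18 = $14,511.82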